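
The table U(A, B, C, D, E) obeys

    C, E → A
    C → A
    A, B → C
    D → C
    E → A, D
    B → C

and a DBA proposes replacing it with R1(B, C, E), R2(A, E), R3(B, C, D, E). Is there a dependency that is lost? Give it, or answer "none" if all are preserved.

C → A

Check C → A: no single fragment contains all of {A, C}, and the restricted closure of {C} across the fragments never reaches {A}.
C, E → A is preserved.
A, B → C is preserved.
D → C is preserved.
E → A, D is preserved.
B → C is preserved.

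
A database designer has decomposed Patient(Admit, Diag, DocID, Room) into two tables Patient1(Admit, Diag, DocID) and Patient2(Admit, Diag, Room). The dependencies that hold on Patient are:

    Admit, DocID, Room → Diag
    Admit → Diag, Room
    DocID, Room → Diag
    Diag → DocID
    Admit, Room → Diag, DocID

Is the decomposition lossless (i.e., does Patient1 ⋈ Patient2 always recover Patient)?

Common attributes: Patient1 ∩ Patient2 = {Admit, Diag}.
Closure of {Admit, Diag}: Admit → Diag, Room applies, adding Room; Diag → DocID applies, adding DocID. So (Admit, Diag)⁺ = {Admit, Diag, DocID, Room}.
This closure contains every attribute of Patient1, so Patient1 ∩ Patient2 → Patient1. The join is lossless.

Yes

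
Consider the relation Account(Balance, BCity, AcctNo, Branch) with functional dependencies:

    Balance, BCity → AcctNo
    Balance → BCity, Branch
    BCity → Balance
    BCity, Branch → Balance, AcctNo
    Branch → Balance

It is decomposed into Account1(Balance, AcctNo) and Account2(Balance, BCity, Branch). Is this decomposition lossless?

Common attributes: Account1 ∩ Account2 = {Balance}.
Closure of {Balance}: Balance → BCity, Branch applies, adding BCity, Branch; BCity, Branch → Balance, AcctNo applies, adding AcctNo. So (Balance)⁺ = {Balance, BCity, AcctNo, Branch}.
This closure contains every attribute of Account1, so Account1 ∩ Account2 → Account1. The join is lossless.

Yes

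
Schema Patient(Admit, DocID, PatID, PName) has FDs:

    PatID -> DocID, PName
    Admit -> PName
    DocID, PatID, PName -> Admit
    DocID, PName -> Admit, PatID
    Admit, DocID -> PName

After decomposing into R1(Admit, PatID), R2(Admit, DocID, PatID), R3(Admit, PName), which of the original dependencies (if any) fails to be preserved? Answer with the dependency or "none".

Check DocID, PName → Admit, PatID: no single fragment contains all of {Admit, DocID, PatID, PName}, and the restricted closure of {DocID, PName} across the fragments never reaches {Admit, PatID}.
PatID → DocID, PName is preserved.
Admit → PName is preserved.
DocID, PatID, PName → Admit is preserved.
Admit, DocID → PName is preserved.

DocID, PName -> Admit, PatID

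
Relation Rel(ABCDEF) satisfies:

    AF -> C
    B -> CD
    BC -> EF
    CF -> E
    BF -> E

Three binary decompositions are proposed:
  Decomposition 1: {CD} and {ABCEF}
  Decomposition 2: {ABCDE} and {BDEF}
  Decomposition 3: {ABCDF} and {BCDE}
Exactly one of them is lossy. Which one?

Decomposition 1

Decomposition 1: common = {C}, closure = {C} → lossy.
Decomposition 2: common = {BDE}, closure = {BCDEF} → lossless.
Decomposition 3: common = {BCD}, closure = {BCDEF} → lossless.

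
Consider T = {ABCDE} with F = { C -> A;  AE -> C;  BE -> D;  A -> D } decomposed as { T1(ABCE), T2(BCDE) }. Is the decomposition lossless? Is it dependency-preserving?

Lossless test: (BCE)⁺ = {ABCDE}, which contains all of one fragment — lossless.
Dependency preservation: the restricted closure of {A} across the fragments never reaches {D}, so A → D cannot be enforced without a join — not preserved.

lossless but not dependency-preserving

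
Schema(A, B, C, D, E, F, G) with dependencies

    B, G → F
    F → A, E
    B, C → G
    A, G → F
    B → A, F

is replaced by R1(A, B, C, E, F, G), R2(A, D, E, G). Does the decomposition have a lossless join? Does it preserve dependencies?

lossy but dependency-preserving

Lossless test: (A, E, G)⁺ = {A, E, F, G}, which is a superkey of neither fragment — lossy.
Dependency preservation: every FD's attributes lie within a single fragment, so each can be enforced locally — preserved.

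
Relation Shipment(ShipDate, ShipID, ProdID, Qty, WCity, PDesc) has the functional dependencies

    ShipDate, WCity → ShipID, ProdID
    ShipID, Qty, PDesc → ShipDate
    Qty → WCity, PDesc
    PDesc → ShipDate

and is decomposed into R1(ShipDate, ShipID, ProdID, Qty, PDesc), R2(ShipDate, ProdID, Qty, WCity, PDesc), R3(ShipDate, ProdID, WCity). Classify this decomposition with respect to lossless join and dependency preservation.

lossless but not dependency-preserving

Lossless test (chase): Rows 2 and 3 agree on ShipDate, WCity; apply ShipDate, WCity→ShipID, ProdID and equate their ShipID, ProdID entries. Rows 1 and 2 agree on Qty; apply Qty→WCity, PDesc and equate their WCity, PDesc entries. Rows 1 and 2 agree on ShipDate, WCity; apply ShipDate, WCity→ShipID, ProdID and equate their ShipID, ProdID entries. Row 1 is now all distinguished symbols — the join is lossless.
Dependency preservation: the restricted closure of {ShipDate, WCity} across the fragments never reaches {ShipID, ProdID}, so ShipDate, WCity → ShipID, ProdID cannot be enforced without a join — not preserved.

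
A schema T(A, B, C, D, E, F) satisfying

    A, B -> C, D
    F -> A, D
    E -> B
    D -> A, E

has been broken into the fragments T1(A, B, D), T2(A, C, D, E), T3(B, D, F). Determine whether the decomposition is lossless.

Yes

Chase test. Columns are A, B, C, D, E, F; row i has aⱼ where attribute j ∈ Ti, else bᵢⱼ.
Initial tableau (one row per fragment):
  row 1: a1 a2 b13 a4 b15 b16
  row 2: a1 b22 a3 a4 a5 b26
  row 3: b31 a2 b33 a4 b35 a6
Rows 1 and 2 agree on D; apply D→A, E and equate their A, E entries.
Rows 1 and 3 agree on D; apply D→A, E and equate their A, E entries.
Rows 1 and 3 agree on A, B; apply A, B→C, D and equate their C, D entries.
Rows 1 and 2 agree on E; apply E→B and equate their B entries.
Rows 1 and 2 agree on A, B; apply A, B→C, D and equate their C, D entries.
Row 3 is now all distinguished symbols — the join is lossless.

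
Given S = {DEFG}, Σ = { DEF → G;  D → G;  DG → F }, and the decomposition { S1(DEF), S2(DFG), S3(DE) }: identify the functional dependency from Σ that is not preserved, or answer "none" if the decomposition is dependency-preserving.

DEF → G: restricted closure across fragments reaches G.
D → G lies within S2.
DG → F lies within S2.
Every dependency is enforceable on the fragments, so the decomposition is dependency-preserving.

none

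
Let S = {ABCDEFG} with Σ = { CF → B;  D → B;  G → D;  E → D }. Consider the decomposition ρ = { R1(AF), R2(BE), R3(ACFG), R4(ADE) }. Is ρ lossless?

Chase test. Columns are ABCDEFG; row i has aⱼ where attribute j ∈ Ri, else bᵢⱼ.
Initial tableau (one row per fragment):
  row 1: a1 b12 b13 b14 b15 a6 b17
  row 2: b21 a2 b23 b24 a5 b26 b27
  row 3: a1 b32 a3 b34 b35 a6 a7
  row 4: a1 b42 b43 a4 a5 b46 b47
Rows 2 and 4 agree on E; apply E→D and equate their D entries.
Rows 2 and 4 agree on D; apply D→B and equate their B entries.
No row becomes fully distinguished — the join is lossy.

No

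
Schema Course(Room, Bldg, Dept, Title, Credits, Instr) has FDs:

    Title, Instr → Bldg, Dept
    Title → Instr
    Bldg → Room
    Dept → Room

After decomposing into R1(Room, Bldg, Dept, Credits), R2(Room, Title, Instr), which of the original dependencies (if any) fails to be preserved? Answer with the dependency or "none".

Title, Instr → Bldg, Dept

Check Title, Instr → Bldg, Dept: no single fragment contains all of {Bldg, Dept, Title, Instr}, and the restricted closure of {Title, Instr} across the fragments never reaches {Bldg, Dept}.
Title → Instr is preserved.
Bldg → Room is preserved.
Dept → Room is preserved.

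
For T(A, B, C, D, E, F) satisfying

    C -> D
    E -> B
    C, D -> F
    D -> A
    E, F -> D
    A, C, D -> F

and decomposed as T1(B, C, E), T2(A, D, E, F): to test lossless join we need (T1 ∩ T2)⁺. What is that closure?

B, E

T1 ∩ T2 = {E}.
E → B applies, adding B
Closure: {B, E}.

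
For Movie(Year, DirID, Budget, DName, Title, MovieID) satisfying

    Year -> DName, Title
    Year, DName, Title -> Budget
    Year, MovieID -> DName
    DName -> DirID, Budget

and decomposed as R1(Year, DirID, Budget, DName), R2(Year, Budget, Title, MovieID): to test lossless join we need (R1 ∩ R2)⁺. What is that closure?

R1 ∩ R2 = {Year, Budget}.
Year → DName, Title applies, adding DName, Title
DName → DirID, Budget applies, adding DirID
Closure: {Year, DirID, Budget, DName, Title}.

Year, DirID, Budget, DName, Title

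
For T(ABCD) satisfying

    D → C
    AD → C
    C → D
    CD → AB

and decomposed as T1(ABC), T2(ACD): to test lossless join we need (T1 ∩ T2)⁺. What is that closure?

ABCD

T1 ∩ T2 = {AC}.
C → D applies, adding D
CD → AB applies, adding B
Closure: {ABCD}.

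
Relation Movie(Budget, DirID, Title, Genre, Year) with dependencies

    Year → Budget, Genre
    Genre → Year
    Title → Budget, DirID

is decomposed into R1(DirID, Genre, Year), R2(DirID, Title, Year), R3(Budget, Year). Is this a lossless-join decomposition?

Chase test. Columns are Budget, DirID, Title, Genre, Year; row i has aⱼ where attribute j ∈ Ri, else bᵢⱼ.
Initial tableau (one row per fragment):
  row 1: b11 a2 b13 a4 a5
  row 2: b21 a2 a3 b24 a5
  row 3: a1 b32 b33 b34 a5
Rows 1 and 2 agree on Year; apply Year→Budget, Genre and equate their Budget, Genre entries.
Rows 1 and 3 agree on Year; apply Year→Budget, Genre and equate their Budget, Genre entries.
Row 2 is now all distinguished symbols — the join is lossless.

Yes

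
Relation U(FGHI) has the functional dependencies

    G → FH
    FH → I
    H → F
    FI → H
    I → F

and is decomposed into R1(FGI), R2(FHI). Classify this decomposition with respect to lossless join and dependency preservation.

lossless and dependency-preserving

Lossless test: (FI)⁺ = {FHI}, which contains all of one fragment — lossless.
Dependency preservation: G → FH is not contained in any single fragment, but the restricted closure of its left-hand side across the fragments still reaches the right-hand side; the remaining FDs each lie inside some fragment. All dependencies are preserved.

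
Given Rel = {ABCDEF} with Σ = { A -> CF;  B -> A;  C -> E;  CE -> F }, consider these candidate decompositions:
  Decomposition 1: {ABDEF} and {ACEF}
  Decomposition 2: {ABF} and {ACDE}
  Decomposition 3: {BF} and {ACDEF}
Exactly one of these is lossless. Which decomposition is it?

Decomposition 1: common = {AEF}, closure = {ACEF} → lossless.
Decomposition 2: common = {A}, closure = {ACEF} → lossy.
Decomposition 3: common = {F}, closure = {F} → lossy.

Decomposition 1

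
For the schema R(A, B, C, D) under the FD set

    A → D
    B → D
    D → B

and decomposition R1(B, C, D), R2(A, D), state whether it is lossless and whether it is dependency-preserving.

Lossless test: (D)⁺ = {B, D}, which is a superkey of neither fragment — lossy.
Dependency preservation: every FD's attributes lie within a single fragment, so each can be enforced locally — preserved.

lossy but dependency-preserving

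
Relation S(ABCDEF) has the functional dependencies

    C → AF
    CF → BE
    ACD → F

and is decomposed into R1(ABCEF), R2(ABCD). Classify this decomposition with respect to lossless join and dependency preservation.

Lossless test: (ABC)⁺ = {ABCEF}, which contains all of one fragment — lossless.
Dependency preservation: ACD → F is not contained in any single fragment, but the restricted closure of its left-hand side across the fragments still reaches the right-hand side; the remaining FDs each lie inside some fragment. All dependencies are preserved.

lossless and dependency-preserving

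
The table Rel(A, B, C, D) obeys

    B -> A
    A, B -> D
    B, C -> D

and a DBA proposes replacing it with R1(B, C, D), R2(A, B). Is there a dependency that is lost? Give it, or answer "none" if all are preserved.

B → A lies within R2.
A, B → D: restricted closure across fragments reaches D.
B, C → D lies within R1.
Every dependency is enforceable on the fragments, so the decomposition is dependency-preserving.

none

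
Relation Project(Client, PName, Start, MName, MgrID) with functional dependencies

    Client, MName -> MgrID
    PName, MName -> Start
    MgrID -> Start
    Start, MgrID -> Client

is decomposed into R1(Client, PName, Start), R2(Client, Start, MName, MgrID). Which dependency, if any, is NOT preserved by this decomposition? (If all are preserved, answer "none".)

PName, MName -> Start

Check PName, MName → Start: no single fragment contains all of {PName, Start, MName}, and the restricted closure of {PName, MName} across the fragments never reaches {Start}.
Client, MName → MgrID is preserved.
MgrID → Start is preserved.
Start, MgrID → Client is preserved.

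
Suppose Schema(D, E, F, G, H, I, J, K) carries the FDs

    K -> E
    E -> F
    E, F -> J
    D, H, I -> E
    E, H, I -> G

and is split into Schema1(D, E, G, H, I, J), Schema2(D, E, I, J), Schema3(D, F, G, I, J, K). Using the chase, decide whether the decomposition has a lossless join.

Chase test. Columns are D, E, F, G, H, I, J, K; row i has aⱼ where attribute j ∈ Schemai, else bᵢⱼ.
Initial tableau (one row per fragment):
  row 1: a1 a2 b13 a4 a5 a6 a7 b18
  row 2: a1 a2 b23 b24 b25 a6 a7 b28
  row 3: a1 b32 a3 a4 b35 a6 a7 a8
Rows 1 and 2 agree on E; apply E→F and equate their F entries.
No row becomes fully distinguished — the join is lossy.

No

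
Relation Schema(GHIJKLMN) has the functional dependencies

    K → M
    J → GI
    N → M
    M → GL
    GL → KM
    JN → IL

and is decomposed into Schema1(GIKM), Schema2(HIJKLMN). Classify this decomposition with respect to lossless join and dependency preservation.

lossless but not dependency-preserving

Lossless test: (IKM)⁺ = {GIKLM}, which contains all of one fragment — lossless.
Dependency preservation: the restricted closure of {J} across the fragments never reaches {GI}, so J → GI cannot be enforced without a join — not preserved.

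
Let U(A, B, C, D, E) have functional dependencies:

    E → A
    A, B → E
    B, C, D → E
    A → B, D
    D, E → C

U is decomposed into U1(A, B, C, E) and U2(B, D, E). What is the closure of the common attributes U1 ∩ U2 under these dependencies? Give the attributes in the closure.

U1 ∩ U2 = {B, E}.
E → A applies, adding A
A → B, D applies, adding D
D, E → C applies, adding C
Closure: {A, B, C, D, E}.

A, B, C, D, E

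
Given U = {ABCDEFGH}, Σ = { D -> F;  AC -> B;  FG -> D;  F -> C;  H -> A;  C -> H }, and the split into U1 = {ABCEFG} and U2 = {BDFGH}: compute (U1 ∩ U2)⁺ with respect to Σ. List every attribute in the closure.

U1 ∩ U2 = {BFG}.
FG → D applies, adding D
F → C applies, adding C
C → H applies, adding H
H → A applies, adding A
Closure: {ABCDFGH}.

ABCDFGH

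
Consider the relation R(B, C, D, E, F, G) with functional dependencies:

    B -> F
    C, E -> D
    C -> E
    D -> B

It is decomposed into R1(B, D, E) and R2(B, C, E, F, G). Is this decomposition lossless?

No

Common attributes: R1 ∩ R2 = {B, E}.
Closure of {B, E}: B → F applies, adding F. So (B, E)⁺ = {B, E, F}.
The closure contains neither all of R1 = {B, D, E} nor all of R2 = {B, C, E, F, G}, so the common attributes are not a superkey of either fragment. The join is lossy.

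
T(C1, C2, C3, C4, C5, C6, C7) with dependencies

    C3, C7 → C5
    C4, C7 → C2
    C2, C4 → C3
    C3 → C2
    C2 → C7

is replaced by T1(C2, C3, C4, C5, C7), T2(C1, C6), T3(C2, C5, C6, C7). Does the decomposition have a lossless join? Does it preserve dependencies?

Lossless test (chase): applying each FD to every pair of rows produces no changes in the tableau, so no row becomes fully distinguished — the join is lossy.
Dependency preservation: every FD's attributes lie within a single fragment, so each can be enforced locally — preserved.

lossy but dependency-preserving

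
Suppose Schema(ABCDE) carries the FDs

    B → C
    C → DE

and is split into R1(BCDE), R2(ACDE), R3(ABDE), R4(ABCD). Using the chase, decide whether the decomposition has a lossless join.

Chase test. Columns are ABCDE; row i has aⱼ where attribute j ∈ Ri, else bᵢⱼ.
Initial tableau (one row per fragment):
  row 1: b11 a2 a3 a4 a5
  row 2: a1 b22 a3 a4 a5
  row 3: a1 a2 b33 a4 a5
  row 4: a1 a2 a3 a4 b45
Rows 1 and 3 agree on B; apply B→C and equate their C entries.
Rows 1 and 4 agree on C; apply C→DE and equate their DE entries.
Row 3 is now all distinguished symbols — the join is lossless.

Yes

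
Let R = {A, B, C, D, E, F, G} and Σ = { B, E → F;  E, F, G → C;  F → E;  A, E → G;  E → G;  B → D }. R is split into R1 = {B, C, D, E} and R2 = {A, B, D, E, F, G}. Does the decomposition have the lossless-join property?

Common attributes: R1 ∩ R2 = {B, D, E}.
Closure of {B, D, E}: B, E → F applies, adding F; E → G applies, adding G; E, F, G → C applies, adding C. So (B, D, E)⁺ = {B, C, D, E, F, G}.
This closure contains every attribute of R1, so R1 ∩ R2 → R1. The join is lossless.

Yes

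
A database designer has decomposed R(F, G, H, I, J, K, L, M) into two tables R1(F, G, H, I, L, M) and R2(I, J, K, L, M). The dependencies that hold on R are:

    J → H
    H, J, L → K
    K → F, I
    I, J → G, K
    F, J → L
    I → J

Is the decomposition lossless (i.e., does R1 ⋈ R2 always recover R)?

Yes

Common attributes: R1 ∩ R2 = {I, L, M}.
Closure of {I, L, M}: I → J applies, adding J; J → H applies, adding H; H, J, L → K applies, adding K; K → F, I applies, adding F; I, J → G, K applies, adding G. So (I, L, M)⁺ = {F, G, H, I, J, K, L, M}.
This closure contains every attribute of R1, so R1 ∩ R2 → R1. The join is lossless.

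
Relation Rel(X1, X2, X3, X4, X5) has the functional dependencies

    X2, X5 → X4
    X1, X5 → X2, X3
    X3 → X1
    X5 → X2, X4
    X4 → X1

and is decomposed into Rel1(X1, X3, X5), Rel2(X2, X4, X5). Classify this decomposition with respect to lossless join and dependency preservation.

Lossless test: (X5)⁺ = {X1, X2, X3, X4, X5}, which contains all of one fragment — lossless.
Dependency preservation: the restricted closure of {X4} across the fragments never reaches {X1}, so X4 → X1 cannot be enforced without a join — not preserved.

lossless but not dependency-preserving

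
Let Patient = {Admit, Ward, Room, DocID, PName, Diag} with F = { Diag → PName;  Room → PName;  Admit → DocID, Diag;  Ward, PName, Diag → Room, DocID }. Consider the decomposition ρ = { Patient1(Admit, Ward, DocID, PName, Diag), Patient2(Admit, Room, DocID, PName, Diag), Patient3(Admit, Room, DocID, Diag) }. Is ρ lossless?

Chase test. Columns are Admit, Ward, Room, DocID, PName, Diag; row i has aⱼ where attribute j ∈ Patienti, else bᵢⱼ.
Initial tableau (one row per fragment):
  row 1: a1 a2 b13 a4 a5 a6
  row 2: a1 b22 a3 a4 a5 a6
  row 3: a1 b32 a3 a4 b35 a6
Rows 1 and 3 agree on Diag; apply Diag→PName and equate their PName entries.
No row becomes fully distinguished — the join is lossy.

No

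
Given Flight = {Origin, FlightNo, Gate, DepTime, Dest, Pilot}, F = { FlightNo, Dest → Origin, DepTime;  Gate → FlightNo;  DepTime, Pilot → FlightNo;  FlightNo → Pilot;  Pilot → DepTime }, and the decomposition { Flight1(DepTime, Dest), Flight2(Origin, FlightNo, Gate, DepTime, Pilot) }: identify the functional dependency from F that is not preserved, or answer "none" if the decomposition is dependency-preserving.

Check FlightNo, Dest → Origin, DepTime: no single fragment contains all of {Origin, FlightNo, DepTime, Dest}, and the restricted closure of {FlightNo, Dest} across the fragments never reaches {Origin, DepTime}.
Gate → FlightNo is preserved.
DepTime, Pilot → FlightNo is preserved.
FlightNo → Pilot is preserved.
Pilot → DepTime is preserved.

FlightNo, Dest → Origin, DepTime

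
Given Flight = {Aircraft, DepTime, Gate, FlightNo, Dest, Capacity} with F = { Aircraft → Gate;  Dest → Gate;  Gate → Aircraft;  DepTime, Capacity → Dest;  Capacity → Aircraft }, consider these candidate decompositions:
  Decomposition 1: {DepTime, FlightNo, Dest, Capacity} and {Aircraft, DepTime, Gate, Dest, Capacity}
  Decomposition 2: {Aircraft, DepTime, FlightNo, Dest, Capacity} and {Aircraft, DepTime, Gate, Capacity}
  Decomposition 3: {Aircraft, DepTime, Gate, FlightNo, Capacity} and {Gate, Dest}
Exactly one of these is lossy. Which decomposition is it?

Decomposition 1: common = {DepTime, Dest, Capacity}, closure = {Aircraft, DepTime, Gate, Dest, Capacity} → lossless.
Decomposition 2: common = {Aircraft, DepTime, Capacity}, closure = {Aircraft, DepTime, Gate, Dest, Capacity} → lossless.
Decomposition 3: common = {Gate}, closure = {Aircraft, Gate} → lossy.

Decomposition 3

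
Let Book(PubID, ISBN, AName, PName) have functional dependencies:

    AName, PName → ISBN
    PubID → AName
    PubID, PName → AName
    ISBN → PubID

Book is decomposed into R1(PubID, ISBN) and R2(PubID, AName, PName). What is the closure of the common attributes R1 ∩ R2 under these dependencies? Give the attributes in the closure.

PubID, AName

R1 ∩ R2 = {PubID}.
PubID → AName applies, adding AName
Closure: {PubID, AName}.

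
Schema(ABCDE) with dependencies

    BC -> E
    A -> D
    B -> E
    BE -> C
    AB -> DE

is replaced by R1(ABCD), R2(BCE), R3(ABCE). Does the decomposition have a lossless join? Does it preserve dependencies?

Lossless test (chase): Rows 1 and 2 agree on BC; apply BC→E and equate their E entries. Rows 1 and 3 agree on A; apply A→D and equate their D entries. Row 1 is now all distinguished symbols — the join is lossless.
Dependency preservation: AB → DE is not contained in any single fragment, but the restricted closure of its left-hand side across the fragments still reaches the right-hand side; the remaining FDs each lie inside some fragment. All dependencies are preserved.

lossless and dependency-preserving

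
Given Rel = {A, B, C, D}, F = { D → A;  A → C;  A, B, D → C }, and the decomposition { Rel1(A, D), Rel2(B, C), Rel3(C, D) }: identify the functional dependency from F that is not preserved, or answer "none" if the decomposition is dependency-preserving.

Check A → C: no single fragment contains all of {A, C}, and the restricted closure of {A} across the fragments never reaches {C}.
D → A is preserved.
A, B, D → C is preserved.

A → C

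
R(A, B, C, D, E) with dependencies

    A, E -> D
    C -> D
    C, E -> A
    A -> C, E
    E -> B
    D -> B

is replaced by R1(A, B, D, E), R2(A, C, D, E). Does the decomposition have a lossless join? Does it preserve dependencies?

Lossless test: (A, D, E)⁺ = {A, B, C, D, E}, which contains all of one fragment — lossless.
Dependency preservation: every FD's attributes lie within a single fragment, so each can be enforced locally — preserved.

lossless and dependency-preserving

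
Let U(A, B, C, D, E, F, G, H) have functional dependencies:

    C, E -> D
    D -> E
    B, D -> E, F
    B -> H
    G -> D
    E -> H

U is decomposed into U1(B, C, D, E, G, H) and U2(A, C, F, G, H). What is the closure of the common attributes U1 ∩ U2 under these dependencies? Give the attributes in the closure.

U1 ∩ U2 = {C, G, H}.
G → D applies, adding D
D → E applies, adding E
Closure: {C, D, E, G, H}.

C, D, E, G, H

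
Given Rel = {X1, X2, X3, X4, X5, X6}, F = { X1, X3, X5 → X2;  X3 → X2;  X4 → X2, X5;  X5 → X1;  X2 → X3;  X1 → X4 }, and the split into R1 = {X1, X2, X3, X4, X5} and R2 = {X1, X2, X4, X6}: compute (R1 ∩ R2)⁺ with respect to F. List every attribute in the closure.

R1 ∩ R2 = {X1, X2, X4}.
X4 → X2, X5 applies, adding X5
X2 → X3 applies, adding X3
Closure: {X1, X2, X3, X4, X5}.

X1, X2, X3, X4, X5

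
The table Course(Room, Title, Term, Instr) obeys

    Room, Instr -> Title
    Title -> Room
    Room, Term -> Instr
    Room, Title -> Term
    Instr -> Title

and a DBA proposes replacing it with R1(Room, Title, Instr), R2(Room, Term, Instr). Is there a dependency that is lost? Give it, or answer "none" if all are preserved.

none

Room, Instr → Title lies within R1.
Title → Room lies within R1.
Room, Term → Instr lies within R2.
Room, Title → Term: restricted closure across fragments reaches Term.
Instr → Title lies within R1.
Every dependency is enforceable on the fragments, so the decomposition is dependency-preserving.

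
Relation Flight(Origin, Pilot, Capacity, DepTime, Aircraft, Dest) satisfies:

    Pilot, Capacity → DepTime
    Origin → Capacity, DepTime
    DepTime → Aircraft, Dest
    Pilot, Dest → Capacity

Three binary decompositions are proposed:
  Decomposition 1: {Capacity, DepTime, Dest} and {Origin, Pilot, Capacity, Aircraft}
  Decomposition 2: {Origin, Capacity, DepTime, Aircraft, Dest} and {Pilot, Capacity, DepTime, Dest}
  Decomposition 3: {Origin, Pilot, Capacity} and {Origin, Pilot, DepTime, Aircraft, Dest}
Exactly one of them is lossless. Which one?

Decomposition 3

Decomposition 1: common = {Capacity}, closure = {Capacity} → lossy.
Decomposition 2: common = {Capacity, DepTime, Dest}, closure = {Capacity, DepTime, Aircraft, Dest} → lossy.
Decomposition 3: common = {Origin, Pilot}, closure = {Origin, Pilot, Capacity, DepTime, Aircraft, Dest} → lossless.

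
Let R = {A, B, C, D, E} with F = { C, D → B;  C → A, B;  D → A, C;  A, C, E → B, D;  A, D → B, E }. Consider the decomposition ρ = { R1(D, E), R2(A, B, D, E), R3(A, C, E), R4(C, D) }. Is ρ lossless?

Chase test. Columns are A, B, C, D, E; row i has aⱼ where attribute j ∈ Ri, else bᵢⱼ.
Initial tableau (one row per fragment):
  row 1: b11 b12 b13 a4 a5
  row 2: a1 a2 b23 a4 a5
  row 3: a1 b32 a3 b34 a5
  row 4: b41 b42 a3 a4 b45
Rows 3 and 4 agree on C; apply C→A, B and equate their A, B entries.
Rows 1 and 2 agree on D; apply D→A, C and equate their A, C entries.
Rows 1 and 4 agree on D; apply D→A, C and equate their A, C entries.
Rows 1 and 2 agree on A, C, E; apply A, C, E→B, D and equate their B, D entries.
Rows 1 and 3 agree on A, C, E; apply A, C, E→B, D and equate their B, D entries.
Rows 1 and 4 agree on A, D; apply A, D→B, E and equate their B, E entries.
Row 1 is now all distinguished symbols — the join is lossless.

Yes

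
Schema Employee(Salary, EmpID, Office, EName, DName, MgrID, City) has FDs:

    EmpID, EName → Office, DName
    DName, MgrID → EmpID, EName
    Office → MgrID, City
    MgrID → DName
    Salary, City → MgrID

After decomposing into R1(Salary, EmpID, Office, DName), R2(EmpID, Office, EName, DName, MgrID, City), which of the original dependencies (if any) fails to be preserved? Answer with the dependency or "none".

Check Salary, City → MgrID: no single fragment contains all of {Salary, MgrID, City}, and the restricted closure of {Salary, City} across the fragments never reaches {MgrID}.
EmpID, EName → Office, DName is preserved.
DName, MgrID → EmpID, EName is preserved.
Office → MgrID, City is preserved.
MgrID → DName is preserved.

Salary, City → MgrID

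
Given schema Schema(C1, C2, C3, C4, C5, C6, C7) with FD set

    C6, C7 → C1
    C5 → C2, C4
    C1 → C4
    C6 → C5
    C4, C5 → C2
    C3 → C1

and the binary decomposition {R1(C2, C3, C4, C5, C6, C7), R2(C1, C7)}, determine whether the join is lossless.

No

Common attributes: R1 ∩ R2 = {C7}.
No dependency enlarges {C7}, so (C7)⁺ = {C7}.
The closure contains neither all of R1 = {C2, C3, C4, C5, C6, C7} nor all of R2 = {C1, C7}, so the common attributes are not a superkey of either fragment. The join is lossy.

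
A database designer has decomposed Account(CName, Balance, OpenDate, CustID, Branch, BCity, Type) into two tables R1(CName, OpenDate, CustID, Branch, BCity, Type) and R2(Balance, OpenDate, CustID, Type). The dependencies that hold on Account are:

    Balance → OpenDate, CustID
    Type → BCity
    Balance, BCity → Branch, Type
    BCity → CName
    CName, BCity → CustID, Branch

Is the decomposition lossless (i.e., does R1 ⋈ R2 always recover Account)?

Common attributes: R1 ∩ R2 = {OpenDate, CustID, Type}.
Closure of {OpenDate, CustID, Type}: Type → BCity applies, adding BCity; BCity → CName applies, adding CName; CName, BCity → CustID, Branch applies, adding Branch. So (OpenDate, CustID, Type)⁺ = {CName, OpenDate, CustID, Branch, BCity, Type}.
This closure contains every attribute of R1, so R1 ∩ R2 → R1. The join is lossless.

Yes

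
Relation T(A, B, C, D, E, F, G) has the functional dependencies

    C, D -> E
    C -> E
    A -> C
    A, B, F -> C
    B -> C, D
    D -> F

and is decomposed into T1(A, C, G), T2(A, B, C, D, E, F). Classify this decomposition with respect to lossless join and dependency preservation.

lossy but dependency-preserving

Lossless test: (A, C)⁺ = {A, C, E}, which is a superkey of neither fragment — lossy.
Dependency preservation: every FD's attributes lie within a single fragment, so each can be enforced locally — preserved.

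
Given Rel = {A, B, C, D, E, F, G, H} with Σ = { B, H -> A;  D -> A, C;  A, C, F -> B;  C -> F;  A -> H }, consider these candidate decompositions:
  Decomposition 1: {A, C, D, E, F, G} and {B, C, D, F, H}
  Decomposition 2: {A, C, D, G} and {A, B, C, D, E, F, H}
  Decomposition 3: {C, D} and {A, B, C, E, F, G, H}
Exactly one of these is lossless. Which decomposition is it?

Decomposition 1

Decomposition 1: common = {C, D, F}, closure = {A, B, C, D, F, H} → lossless.
Decomposition 2: common = {A, C, D}, closure = {A, B, C, D, F, H} → lossy.
Decomposition 3: common = {C}, closure = {C, F} → lossy.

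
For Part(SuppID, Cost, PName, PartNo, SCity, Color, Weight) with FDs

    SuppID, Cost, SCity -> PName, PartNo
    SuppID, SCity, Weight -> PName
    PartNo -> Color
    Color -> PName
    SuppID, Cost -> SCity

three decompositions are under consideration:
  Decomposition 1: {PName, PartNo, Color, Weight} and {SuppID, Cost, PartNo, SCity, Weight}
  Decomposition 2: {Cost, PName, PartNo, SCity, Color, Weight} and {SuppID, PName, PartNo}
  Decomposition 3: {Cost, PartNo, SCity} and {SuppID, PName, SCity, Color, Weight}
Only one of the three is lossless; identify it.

Decomposition 1

Decomposition 1: common = {PartNo, Weight}, closure = {PName, PartNo, Color, Weight} → lossless.
Decomposition 2: common = {PName, PartNo}, closure = {PName, PartNo, Color} → lossy.
Decomposition 3: common = {SCity}, closure = {SCity} → lossy.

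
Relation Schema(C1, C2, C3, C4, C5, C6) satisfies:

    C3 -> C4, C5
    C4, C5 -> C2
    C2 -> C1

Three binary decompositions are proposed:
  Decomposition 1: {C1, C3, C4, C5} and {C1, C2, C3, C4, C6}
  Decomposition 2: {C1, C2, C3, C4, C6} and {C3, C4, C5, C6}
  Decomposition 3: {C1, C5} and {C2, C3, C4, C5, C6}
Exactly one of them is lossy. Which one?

Decomposition 3

Decomposition 1: common = {C1, C3, C4}, closure = {C1, C2, C3, C4, C5} → lossless.
Decomposition 2: common = {C3, C4, C6}, closure = {C1, C2, C3, C4, C5, C6} → lossless.
Decomposition 3: common = {C5}, closure = {C5} → lossy.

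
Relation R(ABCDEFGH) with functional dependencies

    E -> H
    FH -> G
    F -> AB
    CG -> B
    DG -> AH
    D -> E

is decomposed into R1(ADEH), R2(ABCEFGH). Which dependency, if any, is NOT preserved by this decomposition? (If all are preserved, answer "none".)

Check DG → AH: no single fragment contains all of {ADGH}, and the restricted closure of {DG} across the fragments never reaches {AH}.
E → H is preserved.
FH → G is preserved.
F → AB is preserved.
CG → B is preserved.
D → E is preserved.

DG -> AH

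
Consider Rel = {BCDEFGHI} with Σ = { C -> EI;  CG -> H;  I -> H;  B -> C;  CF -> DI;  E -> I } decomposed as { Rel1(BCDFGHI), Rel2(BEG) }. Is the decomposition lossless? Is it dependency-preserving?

lossless but not dependency-preserving

Lossless test: (BG)⁺ = {BCEGHI}, which contains all of one fragment — lossless.
Dependency preservation: the restricted closure of {C} across the fragments never reaches {EI}, so C → EI cannot be enforced without a join — not preserved.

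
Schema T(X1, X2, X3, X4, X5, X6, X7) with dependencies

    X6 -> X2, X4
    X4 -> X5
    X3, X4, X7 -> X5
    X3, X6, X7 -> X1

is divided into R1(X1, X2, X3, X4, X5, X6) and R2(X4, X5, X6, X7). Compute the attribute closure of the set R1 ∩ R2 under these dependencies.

R1 ∩ R2 = {X4, X5, X6}.
X6 → X2, X4 applies, adding X2
Closure: {X2, X4, X5, X6}.

X2, X4, X5, X6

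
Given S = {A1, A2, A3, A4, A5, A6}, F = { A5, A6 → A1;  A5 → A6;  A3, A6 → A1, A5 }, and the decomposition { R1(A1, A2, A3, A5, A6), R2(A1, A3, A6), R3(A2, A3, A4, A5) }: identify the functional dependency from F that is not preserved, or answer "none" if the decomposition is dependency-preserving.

A5, A6 → A1 lies within R1.
A5 → A6 lies within R1.
A3, A6 → A1, A5 lies within R1.
Every dependency is enforceable on the fragments, so the decomposition is dependency-preserving.

none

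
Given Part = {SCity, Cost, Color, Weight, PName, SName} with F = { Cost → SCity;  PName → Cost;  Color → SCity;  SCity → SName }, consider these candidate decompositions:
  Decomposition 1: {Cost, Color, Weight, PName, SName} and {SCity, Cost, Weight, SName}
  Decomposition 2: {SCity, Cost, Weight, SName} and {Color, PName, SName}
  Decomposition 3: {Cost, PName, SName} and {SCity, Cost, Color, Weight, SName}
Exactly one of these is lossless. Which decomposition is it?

Decomposition 1: common = {Cost, Weight, SName}, closure = {SCity, Cost, Weight, SName} → lossless.
Decomposition 2: common = {SName}, closure = {SName} → lossy.
Decomposition 3: common = {Cost, SName}, closure = {SCity, Cost, SName} → lossy.

Decomposition 1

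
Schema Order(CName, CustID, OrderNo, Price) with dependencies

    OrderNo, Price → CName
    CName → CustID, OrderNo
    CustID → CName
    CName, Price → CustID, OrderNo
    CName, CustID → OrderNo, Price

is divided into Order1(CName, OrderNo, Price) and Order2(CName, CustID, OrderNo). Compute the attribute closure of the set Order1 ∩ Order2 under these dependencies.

CName, CustID, OrderNo, Price

Order1 ∩ Order2 = {CName, OrderNo}.
CName → CustID, OrderNo applies, adding CustID
CName, CustID → OrderNo, Price applies, adding Price
Closure: {CName, CustID, OrderNo, Price}.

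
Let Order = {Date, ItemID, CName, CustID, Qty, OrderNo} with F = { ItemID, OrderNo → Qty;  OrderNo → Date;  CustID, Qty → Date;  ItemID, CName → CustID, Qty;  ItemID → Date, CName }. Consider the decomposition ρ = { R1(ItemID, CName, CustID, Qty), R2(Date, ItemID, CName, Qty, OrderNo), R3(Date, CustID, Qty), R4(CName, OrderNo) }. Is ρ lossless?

Chase test. Columns are Date, ItemID, CName, CustID, Qty, OrderNo; row i has aⱼ where attribute j ∈ Ri, else bᵢⱼ.
Initial tableau (one row per fragment):
  row 1: b11 a2 a3 a4 a5 b16
  row 2: a1 a2 a3 b24 a5 a6
  row 3: a1 b32 b33 a4 a5 b36
  row 4: b41 b42 a3 b44 b45 a6
Rows 2 and 4 agree on OrderNo; apply OrderNo→Date and equate their Date entries.
Rows 1 and 3 agree on CustID, Qty; apply CustID, Qty→Date and equate their Date entries.
Rows 1 and 2 agree on ItemID, CName; apply ItemID, CName→CustID, Qty and equate their CustID, Qty entries.
Row 2 is now all distinguished symbols — the join is lossless.

Yes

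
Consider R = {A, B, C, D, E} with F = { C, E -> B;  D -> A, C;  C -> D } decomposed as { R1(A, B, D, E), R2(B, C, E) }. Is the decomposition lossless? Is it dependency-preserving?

Lossless test: (B, E)⁺ = {B, E}, which is a superkey of neither fragment — lossy.
Dependency preservation: the restricted closure of {D} across the fragments never reaches {A, C}, so D → A, C cannot be enforced without a join — not preserved.

lossy and not dependency-preserving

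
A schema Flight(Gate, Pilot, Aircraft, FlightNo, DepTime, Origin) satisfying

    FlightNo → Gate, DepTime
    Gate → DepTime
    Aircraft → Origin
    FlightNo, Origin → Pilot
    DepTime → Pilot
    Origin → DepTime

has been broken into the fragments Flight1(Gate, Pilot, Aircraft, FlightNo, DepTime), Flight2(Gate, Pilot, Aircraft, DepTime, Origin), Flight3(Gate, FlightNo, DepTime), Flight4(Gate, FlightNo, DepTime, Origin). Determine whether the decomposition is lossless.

Yes

Chase test. Columns are Gate, Pilot, Aircraft, FlightNo, DepTime, Origin; row i has aⱼ where attribute j ∈ Flighti, else bᵢⱼ.
Initial tableau (one row per fragment):
  row 1: a1 a2 a3 a4 a5 b16
  row 2: a1 a2 a3 b24 a5 a6
  row 3: a1 b32 b33 a4 a5 b36
  row 4: a1 b42 b43 a4 a5 a6
Rows 1 and 2 agree on Aircraft; apply Aircraft→Origin and equate their Origin entries.
Rows 1 and 4 agree on FlightNo, Origin; apply FlightNo, Origin→Pilot and equate their Pilot entries.
Rows 1 and 3 agree on DepTime; apply DepTime→Pilot and equate their Pilot entries.
Row 1 is now all distinguished symbols — the join is lossless.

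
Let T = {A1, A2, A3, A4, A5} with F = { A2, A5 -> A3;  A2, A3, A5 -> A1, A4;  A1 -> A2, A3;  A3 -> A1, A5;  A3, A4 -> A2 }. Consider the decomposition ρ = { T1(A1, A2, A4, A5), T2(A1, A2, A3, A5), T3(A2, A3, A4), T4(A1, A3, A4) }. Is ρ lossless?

Yes

Chase test. Columns are A1, A2, A3, A4, A5; row i has aⱼ where attribute j ∈ Ti, else bᵢⱼ.
Initial tableau (one row per fragment):
  row 1: a1 a2 b13 a4 a5
  row 2: a1 a2 a3 b24 a5
  row 3: b31 a2 a3 a4 b35
  row 4: a1 b42 a3 a4 b45
Rows 1 and 2 agree on A2, A5; apply A2, A5→A3 and equate their A3 entries.
Rows 1 and 2 agree on A2, A3, A5; apply A2, A3, A5→A1, A4 and equate their A1, A4 entries.
Rows 1 and 4 agree on A1; apply A1→A2, A3 and equate their A2, A3 entries.
Rows 1 and 3 agree on A3; apply A3→A1, A5 and equate their A1, A5 entries.
Rows 1 and 4 agree on A3; apply A3→A1, A5 and equate their A1, A5 entries.
Row 1 is now all distinguished symbols — the join is lossless.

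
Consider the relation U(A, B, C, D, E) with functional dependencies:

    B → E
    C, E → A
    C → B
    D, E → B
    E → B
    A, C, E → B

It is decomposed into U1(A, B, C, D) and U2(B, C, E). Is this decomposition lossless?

Yes

Common attributes: U1 ∩ U2 = {B, C}.
Closure of {B, C}: B → E applies, adding E; C, E → A applies, adding A. So (B, C)⁺ = {A, B, C, E}.
This closure contains every attribute of U2, so U1 ∩ U2 → U2. The join is lossless.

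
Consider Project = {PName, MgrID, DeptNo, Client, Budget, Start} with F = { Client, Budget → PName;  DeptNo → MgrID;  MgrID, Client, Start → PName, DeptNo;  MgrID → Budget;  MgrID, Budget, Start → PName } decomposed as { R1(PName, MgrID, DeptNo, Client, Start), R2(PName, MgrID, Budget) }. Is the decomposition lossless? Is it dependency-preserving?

lossless but not dependency-preserving

Lossless test: (PName, MgrID)⁺ = {PName, MgrID, Budget}, which contains all of one fragment — lossless.
Dependency preservation: the restricted closure of {Client, Budget} across the fragments never reaches {PName}, so Client, Budget → PName cannot be enforced without a join — not preserved.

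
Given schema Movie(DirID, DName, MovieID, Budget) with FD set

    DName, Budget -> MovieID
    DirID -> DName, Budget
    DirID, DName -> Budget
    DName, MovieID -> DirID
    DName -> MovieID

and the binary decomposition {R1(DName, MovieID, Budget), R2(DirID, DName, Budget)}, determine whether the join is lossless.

Yes

Common attributes: R1 ∩ R2 = {DName, Budget}.
Closure of {DName, Budget}: DName, Budget → MovieID applies, adding MovieID; DName, MovieID → DirID applies, adding DirID. So (DName, Budget)⁺ = {DirID, DName, MovieID, Budget}.
This closure contains every attribute of R1, so R1 ∩ R2 → R1. The join is lossless.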